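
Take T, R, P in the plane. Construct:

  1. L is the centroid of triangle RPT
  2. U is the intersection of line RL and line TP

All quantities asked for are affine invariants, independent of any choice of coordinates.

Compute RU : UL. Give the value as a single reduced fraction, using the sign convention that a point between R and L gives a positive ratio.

RU:UL = -3

Set T = (0, 0), R = (1, 0), P = (0, 1); any affine frame gives the same invariant.
1. L is the centroid of triangle RPT ⇒ L = (1/3, 1/3)
2. U is the intersection of line RL and line TP ⇒ U = (0, 1/2)
U = R + t·(L−R) with t = 3/2, so RU:UL = t:(1−t) = 3/2:-1/2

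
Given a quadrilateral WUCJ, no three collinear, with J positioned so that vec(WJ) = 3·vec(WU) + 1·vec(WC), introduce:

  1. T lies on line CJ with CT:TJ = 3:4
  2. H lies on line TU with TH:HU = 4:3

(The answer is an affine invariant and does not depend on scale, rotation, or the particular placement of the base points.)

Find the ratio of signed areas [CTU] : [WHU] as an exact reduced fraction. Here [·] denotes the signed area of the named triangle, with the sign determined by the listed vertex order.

[CTU]:[WHU] = 3

Set W = (0, 0), U = (1, 0), C = (0, 1), J = (3, 1); any affine frame gives the same invariant.
1. T lies on line CJ with CT:TJ = 3:4 ⇒ T = (9/7, 1)
2. H lies on line TU with TH:HU = 4:3 ⇒ H = (55/49, 3/7)
2·[CTU] = -9/7, 2·[WHU] = -3/7
[CTU]:[WHU] = -9/7:-3/7 = 3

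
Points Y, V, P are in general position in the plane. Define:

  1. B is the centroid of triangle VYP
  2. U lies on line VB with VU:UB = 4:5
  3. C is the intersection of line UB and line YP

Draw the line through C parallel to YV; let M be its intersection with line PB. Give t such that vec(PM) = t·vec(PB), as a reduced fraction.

Set Y = (0, 0), V = (1, 0), P = (0, 1); any affine frame gives the same invariant.
1. B is the centroid of triangle VYP ⇒ B = (1/3, 1/3)
2. U lies on line VB with VU:UB = 4:5 ⇒ U = (19/27, 4/27)
3. C is the intersection of line UB and line YP ⇒ C = (0, 1/2)
through C parallel to YV: direction (1, 0); meets PB at M = (1/4, 1/2)
M = P + t·(B−P) with t = 3/4

t = 3/4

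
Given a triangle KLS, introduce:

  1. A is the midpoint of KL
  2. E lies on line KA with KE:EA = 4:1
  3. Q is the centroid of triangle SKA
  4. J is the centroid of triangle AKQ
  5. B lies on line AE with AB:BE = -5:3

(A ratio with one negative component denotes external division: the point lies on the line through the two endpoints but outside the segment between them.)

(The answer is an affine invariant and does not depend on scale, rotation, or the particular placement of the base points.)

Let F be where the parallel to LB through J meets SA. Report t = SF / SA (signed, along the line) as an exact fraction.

Work in coordinates with K = (0, 0), L = (1, 0), S = (0, 1).
1. A is the midpoint of KL ⇒ A = (1/2, 0)
2. E lies on line KA with KE:EA = 4:1 ⇒ E = (2/5, 0)
3. Q is the centroid of triangle SKA ⇒ Q = (1/6, 1/3)
4. J is the centroid of triangle AKQ ⇒ J = (2/9, 1/9)
5. B lies on line AE with AB:BE = -5:3 ⇒ B = (1/4, 0)
through J parallel to LB: direction (-3/4, 0); meets SA at F = (4/9, 1/9)
F = S + t·(A−S) with t = 8/9

t = 8/9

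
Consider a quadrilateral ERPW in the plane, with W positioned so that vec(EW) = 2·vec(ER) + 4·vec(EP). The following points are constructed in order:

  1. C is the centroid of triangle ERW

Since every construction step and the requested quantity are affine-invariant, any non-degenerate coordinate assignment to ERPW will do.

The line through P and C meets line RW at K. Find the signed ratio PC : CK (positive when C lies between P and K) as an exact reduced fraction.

Work in coordinates with E = (0, 0), R = (1, 0), P = (0, 1), W = (2, 4).
1. C is the centroid of triangle ERW ⇒ C = (1, 4/3)
line PC meets RW at K = (15/11, 16/11)
C = P + t·(K−P) with t = 11/15, so PC:CK = 11/15:4/15

PC:CK = 11/4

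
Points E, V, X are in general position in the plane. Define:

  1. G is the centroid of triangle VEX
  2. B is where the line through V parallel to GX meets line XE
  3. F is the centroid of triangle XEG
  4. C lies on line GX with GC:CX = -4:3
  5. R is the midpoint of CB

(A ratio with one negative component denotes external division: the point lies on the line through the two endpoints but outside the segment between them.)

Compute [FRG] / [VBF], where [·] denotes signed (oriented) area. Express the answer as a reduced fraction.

Choose coordinates E = (0, 0), V = (1, 0), X = (0, 1).
1. G is the centroid of triangle VEX ⇒ G = (1/3, 1/3)
2. B is where the line through V parallel to GX meets line XE ⇒ B = (0, 2)
3. F is the centroid of triangle XEG ⇒ F = (1/9, 4/9)
4. C lies on line GX with GC:CX = -4:3 ⇒ C = (-1, 3)
5. R is the midpoint of CB ⇒ R = (-1/2, 5/2)
2·[FRG] = -7/18, 2·[VBF] = 4/3
[FRG]:[VBF] = -7/18:4/3 = -7/24

[FRG]:[VBF] = -7/24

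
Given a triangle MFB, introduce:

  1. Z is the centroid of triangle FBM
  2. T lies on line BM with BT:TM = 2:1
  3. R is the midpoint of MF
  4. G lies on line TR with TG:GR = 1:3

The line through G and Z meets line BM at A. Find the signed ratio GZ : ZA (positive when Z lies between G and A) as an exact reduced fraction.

Set M = (0, 0), F = (1, 0), B = (0, 1); any affine frame gives the same invariant.
1. Z is the centroid of triangle FBM ⇒ Z = (1/3, 1/3)
2. T lies on line BM with BT:TM = 2:1 ⇒ T = (0, 1/3)
3. R is the midpoint of MF ⇒ R = (1/2, 0)
4. G lies on line TR with TG:GR = 1:3 ⇒ G = (1/8, 1/4)
line GZ meets BM at A = (0, 1/5)
Z = G + t·(A−G) with t = -5/3, so GZ:ZA = -5/3:8/3

GZ:ZA = -5/8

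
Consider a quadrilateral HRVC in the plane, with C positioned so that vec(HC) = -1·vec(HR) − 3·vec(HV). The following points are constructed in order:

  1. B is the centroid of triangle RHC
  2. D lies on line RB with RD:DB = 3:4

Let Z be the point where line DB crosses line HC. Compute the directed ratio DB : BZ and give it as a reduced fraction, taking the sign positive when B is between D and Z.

DB:BZ = 8/7

Choose coordinates H = (0, 0), R = (1, 0), V = (0, 1), C = (-1, -3).
1. B is the centroid of triangle RHC ⇒ B = (0, -1)
2. D lies on line RB with RD:DB = 3:4 ⇒ D = (4/7, -3/7)
line DB meets HC at Z = (-1/2, -3/2)
B = D + t·(Z−D) with t = 8/15, so DB:BZ = 8/15:7/15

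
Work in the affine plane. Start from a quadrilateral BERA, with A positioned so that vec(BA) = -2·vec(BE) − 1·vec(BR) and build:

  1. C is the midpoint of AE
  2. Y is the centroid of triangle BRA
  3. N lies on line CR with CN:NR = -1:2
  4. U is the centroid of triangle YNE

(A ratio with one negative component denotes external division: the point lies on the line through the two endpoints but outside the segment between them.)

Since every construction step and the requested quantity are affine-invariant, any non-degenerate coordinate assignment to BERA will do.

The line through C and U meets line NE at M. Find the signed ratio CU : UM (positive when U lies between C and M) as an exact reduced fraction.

CU:UM = 4/5

Set B = (0, 0), E = (1, 0), R = (0, 1), A = (-2, -1); any affine frame gives the same invariant.
1. C is the midpoint of AE ⇒ C = (-1/2, -1/2)
2. Y is the centroid of triangle BRA ⇒ Y = (-2/3, 0)
3. N lies on line CR with CN:NR = -1:2 ⇒ N = (-1, -2)
4. U is the centroid of triangle YNE ⇒ U = (-2/9, -2/3)
line CU meets NE at M = (1/8, -7/8)
U = C + t·(M−C) with t = 4/9, so CU:UM = 4/9:5/9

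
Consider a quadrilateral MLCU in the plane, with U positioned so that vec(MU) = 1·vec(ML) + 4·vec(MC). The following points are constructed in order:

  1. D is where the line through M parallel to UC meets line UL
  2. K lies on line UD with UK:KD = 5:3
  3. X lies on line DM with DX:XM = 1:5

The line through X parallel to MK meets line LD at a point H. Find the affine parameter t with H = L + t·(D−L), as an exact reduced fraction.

Work in coordinates with M = (0, 0), L = (1, 0), C = (0, 1), U = (1, 4).
1. D is where the line through M parallel to UC meets line UL ⇒ D = (1, 3)
2. K lies on line UD with UK:KD = 5:3 ⇒ K = (1, 27/8)
3. X lies on line DM with DX:XM = 1:5 ⇒ X = (5/6, 5/2)
through X parallel to MK: direction (1, 27/8); meets LD at H = (1, 49/16)
H = L + t·(D−L) with t = 49/48

t = 49/48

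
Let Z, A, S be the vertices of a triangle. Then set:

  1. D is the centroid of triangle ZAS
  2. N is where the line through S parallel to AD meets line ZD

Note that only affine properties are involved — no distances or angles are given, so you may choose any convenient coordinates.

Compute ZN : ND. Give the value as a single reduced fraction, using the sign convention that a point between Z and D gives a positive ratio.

Set Z = (0, 0), A = (1, 0), S = (0, 1); any affine frame gives the same invariant.
1. D is the centroid of triangle ZAS ⇒ D = (1/3, 1/3)
2. N is where the line through S parallel to AD meets line ZD ⇒ N = (2/3, 2/3)
N = Z + t·(D−Z) with t = 2, so ZN:ND = t:(1−t) = 2:-1

ZN:ND = -2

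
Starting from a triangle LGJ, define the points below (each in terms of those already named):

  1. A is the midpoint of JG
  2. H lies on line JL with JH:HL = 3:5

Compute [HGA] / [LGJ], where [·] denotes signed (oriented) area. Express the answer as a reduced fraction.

[HGA]:[LGJ] = 3/16

Assign L = (0, 0), G = (1, 0), J = (0, 1) — the answer is frame-independent, so this choice is without loss of generality.
1. A is the midpoint of JG ⇒ A = (1/2, 1/2)
2. H lies on line JL with JH:HL = 3:5 ⇒ H = (0, 5/8)
2·[HGA] = 3/16, 2·[LGJ] = 1
[HGA]:[LGJ] = 3/16:1 = 3/16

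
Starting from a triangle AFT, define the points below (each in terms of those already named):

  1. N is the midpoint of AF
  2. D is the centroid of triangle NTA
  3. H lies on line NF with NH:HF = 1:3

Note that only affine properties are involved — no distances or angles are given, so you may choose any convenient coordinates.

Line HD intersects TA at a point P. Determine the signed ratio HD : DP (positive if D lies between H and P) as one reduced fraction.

Choose coordinates A = (0, 0), F = (1, 0), T = (0, 1).
1. N is the midpoint of AF ⇒ N = (1/2, 0)
2. D is the centroid of triangle NTA ⇒ D = (1/6, 1/3)
3. H lies on line NF with NH:HF = 1:3 ⇒ H = (5/8, 0)
line HD meets TA at P = (0, 5/11)
D = H + t·(P−H) with t = 11/15, so HD:DP = 11/15:4/15

HD:DP = 11/4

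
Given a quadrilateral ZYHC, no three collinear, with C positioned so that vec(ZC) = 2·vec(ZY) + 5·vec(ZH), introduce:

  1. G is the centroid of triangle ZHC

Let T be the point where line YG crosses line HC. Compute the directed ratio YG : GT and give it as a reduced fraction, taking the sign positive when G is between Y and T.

Choose coordinates Z = (0, 0), Y = (1, 0), H = (0, 1), C = (2, 5).
1. G is the centroid of triangle ZHC ⇒ G = (2/3, 2)
line YG meets HC at T = (5/8, 9/4)
G = Y + t·(T−Y) with t = 8/9, so YG:GT = 8/9:1/9

YG:GT = 8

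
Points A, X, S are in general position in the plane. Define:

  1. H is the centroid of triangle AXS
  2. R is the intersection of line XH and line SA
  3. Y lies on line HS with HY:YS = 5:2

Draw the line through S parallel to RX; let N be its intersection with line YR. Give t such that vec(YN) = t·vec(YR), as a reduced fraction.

Set A = (0, 0), X = (1, 0), S = (0, 1); any affine frame gives the same invariant.
1. H is the centroid of triangle AXS ⇒ H = (1/3, 1/3)
2. R is the intersection of line XH and line SA ⇒ R = (0, 1/2)
3. Y lies on line HS with HY:YS = 5:2 ⇒ Y = (2/21, 17/21)
through S parallel to RX: direction (1, -1/2); meets YR at N = (2/15, 14/15)
N = Y + t·(R−Y) with t = -2/5

t = -2/5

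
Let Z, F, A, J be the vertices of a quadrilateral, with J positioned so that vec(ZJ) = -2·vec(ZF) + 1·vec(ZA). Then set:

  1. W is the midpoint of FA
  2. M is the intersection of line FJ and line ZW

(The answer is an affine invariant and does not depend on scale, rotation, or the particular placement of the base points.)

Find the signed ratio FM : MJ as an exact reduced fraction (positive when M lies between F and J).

FM:MJ = 1/3

Work in coordinates with Z = (0, 0), F = (1, 0), A = (0, 1), J = (-2, 1).
1. W is the midpoint of FA ⇒ W = (1/2, 1/2)
2. M is the intersection of line FJ and line ZW ⇒ M = (1/4, 1/4)
M = F + t·(J−F) with t = 1/4, so FM:MJ = t:(1−t) = 1/4:3/4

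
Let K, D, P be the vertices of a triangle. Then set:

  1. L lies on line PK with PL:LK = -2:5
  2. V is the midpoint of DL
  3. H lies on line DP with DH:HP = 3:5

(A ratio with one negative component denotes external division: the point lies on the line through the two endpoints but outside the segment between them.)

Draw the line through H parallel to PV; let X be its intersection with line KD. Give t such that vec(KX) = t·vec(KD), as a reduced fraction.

Choose coordinates K = (0, 0), D = (1, 0), P = (0, 1).
1. L lies on line PK with PL:LK = -2:5 ⇒ L = (0, 5/3)
2. V is the midpoint of DL ⇒ V = (1/2, 5/6)
3. H lies on line DP with DH:HP = 3:5 ⇒ H = (5/8, 3/8)
through H parallel to PV: direction (1/2, -1/6); meets KD at X = (7/4, 0)
X = K + t·(D−K) with t = 7/4

t = 7/4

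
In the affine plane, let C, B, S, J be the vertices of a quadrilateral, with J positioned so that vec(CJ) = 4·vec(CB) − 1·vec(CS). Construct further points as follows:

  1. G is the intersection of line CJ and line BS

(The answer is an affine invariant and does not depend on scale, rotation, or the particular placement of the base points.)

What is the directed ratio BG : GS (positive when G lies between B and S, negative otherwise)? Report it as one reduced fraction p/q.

BG:GS = -1/4

Assign C = (0, 0), B = (1, 0), S = (0, 1), J = (4, -1) — the answer is frame-independent, so this choice is without loss of generality.
1. G is the intersection of line CJ and line BS ⇒ G = (4/3, -1/3)
G = B + t·(S−B) with t = -1/3, so BG:GS = t:(1−t) = -1/3:4/3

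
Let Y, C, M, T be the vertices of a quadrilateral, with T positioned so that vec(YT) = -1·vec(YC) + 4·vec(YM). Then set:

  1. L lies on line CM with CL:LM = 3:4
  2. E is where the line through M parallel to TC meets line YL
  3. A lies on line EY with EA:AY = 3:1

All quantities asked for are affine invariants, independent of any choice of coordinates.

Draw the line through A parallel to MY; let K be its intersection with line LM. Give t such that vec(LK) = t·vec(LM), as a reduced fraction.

t = 37/44

Set Y = (0, 0), C = (1, 0), M = (0, 1), T = (-1, 4); any affine frame gives the same invariant.
1. L lies on line CM with CL:LM = 3:4 ⇒ L = (4/7, 3/7)
2. E is where the line through M parallel to TC meets line YL ⇒ E = (4/11, 3/11)
3. A lies on line EY with EA:AY = 3:1 ⇒ A = (1/11, 3/44)
through A parallel to MY: direction (0, -1); meets LM at K = (1/11, 10/11)
K = L + t·(M−L) with t = 37/44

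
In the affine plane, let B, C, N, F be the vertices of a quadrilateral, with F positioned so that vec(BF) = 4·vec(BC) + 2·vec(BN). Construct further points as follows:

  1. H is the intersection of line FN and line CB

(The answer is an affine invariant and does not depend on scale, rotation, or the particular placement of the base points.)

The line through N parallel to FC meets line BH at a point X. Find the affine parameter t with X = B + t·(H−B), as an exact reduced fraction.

t = 3/8

Work in coordinates with B = (0, 0), C = (1, 0), N = (0, 1), F = (4, 2).
1. H is the intersection of line FN and line CB ⇒ H = (-4, 0)
through N parallel to FC: direction (-3, -2); meets BH at X = (-3/2, 0)
X = B + t·(H−B) with t = 3/8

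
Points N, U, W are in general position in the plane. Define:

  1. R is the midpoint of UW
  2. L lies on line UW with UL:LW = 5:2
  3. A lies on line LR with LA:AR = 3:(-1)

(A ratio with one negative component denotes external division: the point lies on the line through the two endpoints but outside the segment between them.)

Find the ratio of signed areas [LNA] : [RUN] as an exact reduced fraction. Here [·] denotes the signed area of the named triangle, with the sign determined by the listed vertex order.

[LNA]:[RUN] = -9/14

Choose coordinates N = (0, 0), U = (1, 0), W = (0, 1).
1. R is the midpoint of UW ⇒ R = (1/2, 1/2)
2. L lies on line UW with UL:LW = 5:2 ⇒ L = (2/7, 5/7)
3. A lies on line LR with LA:AR = 3:(-1) ⇒ A = (17/28, 11/28)
2·[LNA] = 9/28, 2·[RUN] = -1/2
[LNA]:[RUN] = 9/28:-1/2 = -9/14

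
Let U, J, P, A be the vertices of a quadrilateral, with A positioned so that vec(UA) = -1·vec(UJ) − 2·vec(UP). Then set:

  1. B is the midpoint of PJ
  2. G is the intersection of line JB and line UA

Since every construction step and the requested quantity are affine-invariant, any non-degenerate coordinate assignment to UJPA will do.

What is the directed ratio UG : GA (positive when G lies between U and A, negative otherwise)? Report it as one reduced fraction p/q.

UG:GA = -1/4

Choose coordinates U = (0, 0), J = (1, 0), P = (0, 1), A = (-1, -2).
1. B is the midpoint of PJ ⇒ B = (1/2, 1/2)
2. G is the intersection of line JB and line UA ⇒ G = (1/3, 2/3)
G = U + t·(A−U) with t = -1/3, so UG:GA = t:(1−t) = -1/3:4/3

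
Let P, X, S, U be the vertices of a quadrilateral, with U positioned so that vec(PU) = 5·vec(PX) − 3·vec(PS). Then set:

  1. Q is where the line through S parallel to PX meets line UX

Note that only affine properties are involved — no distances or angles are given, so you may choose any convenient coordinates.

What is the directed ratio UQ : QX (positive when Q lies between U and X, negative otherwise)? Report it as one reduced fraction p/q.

Assign P = (0, 0), X = (1, 0), S = (0, 1), U = (5, -3) — the answer is frame-independent, so this choice is without loss of generality.
1. Q is where the line through S parallel to PX meets line UX ⇒ Q = (-1/3, 1)
Q = U + t·(X−U) with t = 4/3, so UQ:QX = t:(1−t) = 4/3:-1/3

UQ:QX = -4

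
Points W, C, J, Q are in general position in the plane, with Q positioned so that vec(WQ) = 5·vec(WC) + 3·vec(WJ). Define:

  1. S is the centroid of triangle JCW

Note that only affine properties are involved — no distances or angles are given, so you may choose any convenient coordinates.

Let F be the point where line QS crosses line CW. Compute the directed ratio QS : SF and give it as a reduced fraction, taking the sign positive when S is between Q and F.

Assign W = (0, 0), C = (1, 0), J = (0, 1), Q = (5, 3) — the answer is frame-independent, so this choice is without loss of generality.
1. S is the centroid of triangle JCW ⇒ S = (1/3, 1/3)
line QS meets CW at F = (-1/4, 0)
S = Q + t·(F−Q) with t = 8/9, so QS:SF = 8/9:1/9

QS:SF = 8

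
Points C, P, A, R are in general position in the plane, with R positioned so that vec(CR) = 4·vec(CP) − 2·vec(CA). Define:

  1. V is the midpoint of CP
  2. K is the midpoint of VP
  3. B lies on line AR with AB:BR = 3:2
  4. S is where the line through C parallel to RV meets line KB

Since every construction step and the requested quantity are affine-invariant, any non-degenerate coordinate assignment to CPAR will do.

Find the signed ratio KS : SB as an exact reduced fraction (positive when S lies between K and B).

Choose coordinates C = (0, 0), P = (1, 0), A = (0, 1), R = (4, -2).
1. V is the midpoint of CP ⇒ V = (1/2, 0)
2. K is the midpoint of VP ⇒ K = (3/4, 0)
3. B lies on line AR with AB:BR = 3:2 ⇒ B = (12/5, -4/5)
4. S is where the line through C parallel to RV meets line KB ⇒ S = (-21/5, 12/5)
S = K + t·(B−K) with t = -3, so KS:SB = t:(1−t) = -3:4

KS:SB = -3/4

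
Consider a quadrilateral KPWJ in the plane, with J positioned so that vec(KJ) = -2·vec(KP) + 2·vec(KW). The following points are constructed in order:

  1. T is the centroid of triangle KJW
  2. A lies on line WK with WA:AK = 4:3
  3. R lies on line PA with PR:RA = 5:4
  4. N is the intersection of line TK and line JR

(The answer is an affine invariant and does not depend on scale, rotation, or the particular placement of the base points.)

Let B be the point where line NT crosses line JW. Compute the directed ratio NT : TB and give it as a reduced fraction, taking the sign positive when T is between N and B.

NT:TB = -3/20

Assign K = (0, 0), P = (1, 0), W = (0, 1), J = (-2, 2) — the answer is frame-independent, so this choice is without loss of generality.
1. T is the centroid of triangle KJW ⇒ T = (-2/3, 1)
2. A lies on line WK with WA:AK = 4:3 ⇒ A = (0, 3/7)
3. R lies on line PA with PR:RA = 5:4 ⇒ R = (4/9, 5/21)
4. N is the intersection of line TK and line JR ⇒ N = (-43/60, 43/40)
line NT meets JW at B = (-1, 3/2)
T = N + t·(B−N) with t = -3/17, so NT:TB = -3/17:20/17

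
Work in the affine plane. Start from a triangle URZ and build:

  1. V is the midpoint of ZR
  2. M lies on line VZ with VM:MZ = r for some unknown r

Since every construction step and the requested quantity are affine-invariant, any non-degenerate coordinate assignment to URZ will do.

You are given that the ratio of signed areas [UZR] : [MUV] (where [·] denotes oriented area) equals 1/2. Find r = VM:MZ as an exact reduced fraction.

Assign U = (0, 0), R = (1, 0), Z = (0, 1) — the answer is frame-independent, so this choice is without loss of generality.
1. V is the midpoint of ZR ⇒ V = (1/2, 1/2)
2. With VM:MZ = r, write λ = r/(r+1) so M = V + λ·(Z−V); M is affine-linear in λ
Every point depending on M is an affine combination of M and λ-independent points, so each such coordinate is linear in λ; the λ² term in each signed area is a multiple of (Z−V)×(Z−V) = 0, so 2·[UZR] and 2·[MUV] are each linear in λ. Evaluating at λ=0 and λ=1:
  2·[UZR] = -1,   2·[MUV] = 1/2·λ
So [UZR]:[MUV] = (-1) / (1/2·λ). Setting this equal to 1/2:
  -1 = 1/2·(1/2·λ)  ⇒  λ = -4
Then r = λ/(1−λ) = (-4)/(5) = -4/5. Check: with r = -4/5, M = (5/2, -3/2) and [UZR]:[MUV] = 1/2 as required.

r = -4/5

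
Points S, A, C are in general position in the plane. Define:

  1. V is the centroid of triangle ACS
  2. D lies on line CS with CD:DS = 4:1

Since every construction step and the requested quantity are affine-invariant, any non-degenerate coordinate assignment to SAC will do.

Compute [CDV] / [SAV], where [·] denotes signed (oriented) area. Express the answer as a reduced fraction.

[CDV]:[SAV] = 4/5

Work in coordinates with S = (0, 0), A = (1, 0), C = (0, 1).
1. V is the centroid of triangle ACS ⇒ V = (1/3, 1/3)
2. D lies on line CS with CD:DS = 4:1 ⇒ D = (0, 1/5)
2·[CDV] = 4/15, 2·[SAV] = 1/3
[CDV]:[SAV] = 4/15:1/3 = 4/5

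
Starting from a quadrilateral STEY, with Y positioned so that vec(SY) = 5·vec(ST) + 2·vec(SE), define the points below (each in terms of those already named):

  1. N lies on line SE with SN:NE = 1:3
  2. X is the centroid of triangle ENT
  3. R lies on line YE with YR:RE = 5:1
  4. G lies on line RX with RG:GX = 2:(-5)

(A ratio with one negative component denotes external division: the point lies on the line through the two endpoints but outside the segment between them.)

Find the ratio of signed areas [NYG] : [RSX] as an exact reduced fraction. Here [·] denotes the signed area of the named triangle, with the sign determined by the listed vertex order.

[NYG]:[RSX] = 121

Set S = (0, 0), T = (1, 0), E = (0, 1), Y = (5, 2); any affine frame gives the same invariant.
1. N lies on line SE with SN:NE = 1:3 ⇒ N = (0, 1/4)
2. X is the centroid of triangle ENT ⇒ X = (1/3, 5/12)
3. R lies on line YE with YR:RE = 5:1 ⇒ R = (5/6, 7/6)
4. G lies on line RX with RG:GX = 2:(-5) ⇒ G = (7/6, 5/3)
2·[NYG] = 121/24, 2·[RSX] = 1/24
[NYG]:[RSX] = 121/24:1/24 = 121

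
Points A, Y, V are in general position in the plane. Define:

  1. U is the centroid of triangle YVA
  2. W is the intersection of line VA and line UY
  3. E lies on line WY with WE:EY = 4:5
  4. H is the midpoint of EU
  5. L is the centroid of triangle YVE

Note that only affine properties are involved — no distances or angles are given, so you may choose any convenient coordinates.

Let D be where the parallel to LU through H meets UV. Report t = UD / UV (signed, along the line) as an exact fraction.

Set A = (0, 0), Y = (1, 0), V = (0, 1); any affine frame gives the same invariant.
1. U is the centroid of triangle YVA ⇒ U = (1/3, 1/3)
2. W is the intersection of line VA and line UY ⇒ W = (0, 1/2)
3. E lies on line WY with WE:EY = 4:5 ⇒ E = (4/9, 5/18)
4. H is the midpoint of EU ⇒ H = (7/18, 11/36)
5. L is the centroid of triangle YVE ⇒ L = (13/27, 23/54)
through H parallel to LU: direction (-4/27, -5/54); meets UV at D = (5/14, 2/7)
D = U + t·(V−U) with t = -1/14

t = -1/14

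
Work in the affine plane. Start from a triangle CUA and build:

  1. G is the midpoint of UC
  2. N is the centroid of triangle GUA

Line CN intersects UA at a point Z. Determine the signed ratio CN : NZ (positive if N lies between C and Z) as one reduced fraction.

CN:NZ = 5

Set C = (0, 0), U = (1, 0), A = (0, 1); any affine frame gives the same invariant.
1. G is the midpoint of UC ⇒ G = (1/2, 0)
2. N is the centroid of triangle GUA ⇒ N = (1/2, 1/3)
line CN meets UA at Z = (3/5, 2/5)
N = C + t·(Z−C) with t = 5/6, so CN:NZ = 5/6:1/6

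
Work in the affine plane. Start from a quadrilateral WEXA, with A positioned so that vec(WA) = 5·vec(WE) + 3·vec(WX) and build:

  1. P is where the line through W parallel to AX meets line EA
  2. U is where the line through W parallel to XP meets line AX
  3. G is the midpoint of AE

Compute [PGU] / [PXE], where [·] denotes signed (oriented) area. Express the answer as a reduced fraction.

[PGU]:[PXE] = 15/14

Work in coordinates with W = (0, 0), E = (1, 0), X = (0, 1), A = (5, 3).
1. P is where the line through W parallel to AX meets line EA ⇒ P = (15/7, 6/7)
2. U is where the line through W parallel to XP meets line AX ⇒ U = (-15/7, 1/7)
3. G is the midpoint of AE ⇒ G = (3, 3/2)
2·[PGU] = 15/7, 2·[PXE] = 2
[PGU]:[PXE] = 15/7:2 = 15/14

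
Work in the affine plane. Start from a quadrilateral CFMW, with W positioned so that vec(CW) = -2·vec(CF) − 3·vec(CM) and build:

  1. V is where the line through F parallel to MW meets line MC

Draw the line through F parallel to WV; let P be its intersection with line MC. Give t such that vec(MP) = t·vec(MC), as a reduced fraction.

Work in coordinates with C = (0, 0), F = (1, 0), M = (0, 1), W = (-2, -3).
1. V is where the line through F parallel to MW meets line MC ⇒ V = (0, -2)
through F parallel to WV: direction (2, 1); meets MC at P = (0, -1/2)
P = M + t·(C−M) with t = 3/2

t = 3/2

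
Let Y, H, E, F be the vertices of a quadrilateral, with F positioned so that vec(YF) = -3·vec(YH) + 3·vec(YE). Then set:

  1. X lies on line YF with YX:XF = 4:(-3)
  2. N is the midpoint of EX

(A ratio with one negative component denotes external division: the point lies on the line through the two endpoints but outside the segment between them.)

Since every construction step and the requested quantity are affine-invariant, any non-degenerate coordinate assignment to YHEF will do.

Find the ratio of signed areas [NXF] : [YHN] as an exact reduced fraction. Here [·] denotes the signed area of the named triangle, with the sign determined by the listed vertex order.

[NXF]:[YHN] = 9/13

Work in coordinates with Y = (0, 0), H = (1, 0), E = (0, 1), F = (-3, 3).
1. X lies on line YF with YX:XF = 4:(-3) ⇒ X = (-12, 12)
2. N is the midpoint of EX ⇒ N = (-6, 13/2)
2·[NXF] = 9/2, 2·[YHN] = 13/2
[NXF]:[YHN] = 9/2:13/2 = 9/13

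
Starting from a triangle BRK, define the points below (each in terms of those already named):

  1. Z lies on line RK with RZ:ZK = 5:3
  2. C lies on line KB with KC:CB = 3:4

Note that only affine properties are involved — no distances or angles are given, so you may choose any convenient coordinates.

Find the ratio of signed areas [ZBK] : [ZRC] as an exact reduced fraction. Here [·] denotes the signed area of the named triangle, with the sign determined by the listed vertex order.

[ZBK]:[ZRC] = 7/5

Assign B = (0, 0), R = (1, 0), K = (0, 1) — the answer is frame-independent, so this choice is without loss of generality.
1. Z lies on line RK with RZ:ZK = 5:3 ⇒ Z = (3/8, 5/8)
2. C lies on line KB with KC:CB = 3:4 ⇒ C = (0, 4/7)
2·[ZBK] = -3/8, 2·[ZRC] = -15/56
[ZBK]:[ZRC] = -3/8:-15/56 = 7/5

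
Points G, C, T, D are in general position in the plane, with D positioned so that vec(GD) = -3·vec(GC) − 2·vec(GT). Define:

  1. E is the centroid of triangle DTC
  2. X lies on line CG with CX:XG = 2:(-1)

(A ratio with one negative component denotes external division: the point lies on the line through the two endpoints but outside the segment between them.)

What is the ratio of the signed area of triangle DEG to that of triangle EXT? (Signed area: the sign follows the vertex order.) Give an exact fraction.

Assign G = (0, 0), C = (1, 0), T = (0, 1), D = (-3, -2) — the answer is frame-independent, so this choice is without loss of generality.
1. E is the centroid of triangle DTC ⇒ E = (-2/3, -1/3)
2. X lies on line CG with CX:XG = 2:(-1) ⇒ X = (-1, 0)
2·[DEG] = -1/3, 2·[EXT] = -2/3
[DEG]:[EXT] = -1/3:-2/3 = 1/2

[DEG]:[EXT] = 1/2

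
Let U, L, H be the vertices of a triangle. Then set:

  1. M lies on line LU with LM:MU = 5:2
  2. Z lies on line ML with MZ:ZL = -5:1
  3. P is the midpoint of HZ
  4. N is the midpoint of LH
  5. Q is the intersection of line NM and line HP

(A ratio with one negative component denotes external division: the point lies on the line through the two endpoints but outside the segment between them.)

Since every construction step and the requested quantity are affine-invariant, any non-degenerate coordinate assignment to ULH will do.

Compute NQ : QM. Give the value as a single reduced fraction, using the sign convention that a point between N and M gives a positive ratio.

Set U = (0, 0), L = (1, 0), H = (0, 1); any affine frame gives the same invariant.
1. M lies on line LU with LM:MU = 5:2 ⇒ M = (2/7, 0)
2. Z lies on line ML with MZ:ZL = -5:1 ⇒ Z = (33/28, 0)
3. P is the midpoint of HZ ⇒ P = (33/56, 1/2)
4. N is the midpoint of LH ⇒ N = (1/2, 1/2)
5. Q is the intersection of line NM and line HP ⇒ Q = (11/21, 5/9)
Q = N + t·(M−N) with t = -1/9, so NQ:QM = t:(1−t) = -1/9:10/9

NQ:QM = -1/10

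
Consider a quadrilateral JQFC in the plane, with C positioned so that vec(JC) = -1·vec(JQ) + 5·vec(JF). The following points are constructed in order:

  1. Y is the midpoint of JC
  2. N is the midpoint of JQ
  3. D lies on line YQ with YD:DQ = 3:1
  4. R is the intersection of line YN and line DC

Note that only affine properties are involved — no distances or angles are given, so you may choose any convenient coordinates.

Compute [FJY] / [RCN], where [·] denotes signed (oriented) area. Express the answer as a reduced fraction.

Set J = (0, 0), Q = (1, 0), F = (0, 1), C = (-1, 5); any affine frame gives the same invariant.
1. Y is the midpoint of JC ⇒ Y = (-1/2, 5/2)
2. N is the midpoint of JQ ⇒ N = (1/2, 0)
3. D lies on line YQ with YD:DQ = 3:1 ⇒ D = (5/8, 5/8)
4. R is the intersection of line YN and line DC ⇒ R = (11/2, -25/2)
2·[FJY] = -1/2, 2·[RCN] = 25/4
[FJY]:[RCN] = -1/2:25/4 = -2/25

[FJY]:[RCN] = -2/25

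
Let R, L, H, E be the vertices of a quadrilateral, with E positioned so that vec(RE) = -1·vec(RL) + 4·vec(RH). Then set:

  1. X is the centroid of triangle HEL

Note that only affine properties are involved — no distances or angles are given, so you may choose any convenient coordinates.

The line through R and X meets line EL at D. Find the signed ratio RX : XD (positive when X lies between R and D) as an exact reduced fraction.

RX:XD = 5

Work in coordinates with R = (0, 0), L = (1, 0), H = (0, 1), E = (-1, 4).
1. X is the centroid of triangle HEL ⇒ X = (0, 5/3)
line RX meets EL at D = (0, 2)
X = R + t·(D−R) with t = 5/6, so RX:XD = 5/6:1/6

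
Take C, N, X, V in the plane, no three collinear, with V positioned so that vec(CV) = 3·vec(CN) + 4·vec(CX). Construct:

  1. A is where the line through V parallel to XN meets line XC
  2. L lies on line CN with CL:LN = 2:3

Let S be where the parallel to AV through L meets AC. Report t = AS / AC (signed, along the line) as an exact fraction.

t = 33/35

Assign C = (0, 0), N = (1, 0), X = (0, 1), V = (3, 4) — the answer is frame-independent, so this choice is without loss of generality.
1. A is where the line through V parallel to XN meets line XC ⇒ A = (0, 7)
2. L lies on line CN with CL:LN = 2:3 ⇒ L = (2/5, 0)
through L parallel to AV: direction (3, -3); meets AC at S = (0, 2/5)
S = A + t·(C−A) with t = 33/35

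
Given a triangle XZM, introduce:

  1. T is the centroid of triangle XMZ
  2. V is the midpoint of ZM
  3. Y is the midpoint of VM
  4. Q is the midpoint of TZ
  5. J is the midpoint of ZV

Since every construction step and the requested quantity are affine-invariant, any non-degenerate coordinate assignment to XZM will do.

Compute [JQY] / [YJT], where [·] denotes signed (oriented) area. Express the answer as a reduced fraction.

Set X = (0, 0), Z = (1, 0), M = (0, 1); any affine frame gives the same invariant.
1. T is the centroid of triangle XMZ ⇒ T = (1/3, 1/3)
2. V is the midpoint of ZM ⇒ V = (1/2, 1/2)
3. Y is the midpoint of VM ⇒ Y = (1/4, 3/4)
4. Q is the midpoint of TZ ⇒ Q = (2/3, 1/6)
5. J is the midpoint of ZV ⇒ J = (3/4, 1/4)
2·[JQY] = -1/12, 2·[YJT] = -1/6
[JQY]:[YJT] = -1/12:-1/6 = 1/2

[JQY]:[YJT] = 1/2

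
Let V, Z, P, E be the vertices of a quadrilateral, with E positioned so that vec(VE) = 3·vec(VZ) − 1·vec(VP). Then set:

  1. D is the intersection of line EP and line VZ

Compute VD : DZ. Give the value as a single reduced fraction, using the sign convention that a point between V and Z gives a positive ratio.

VD:DZ = -3

Work in coordinates with V = (0, 0), Z = (1, 0), P = (0, 1), E = (3, -1).
1. D is the intersection of line EP and line VZ ⇒ D = (3/2, 0)
D = V + t·(Z−V) with t = 3/2, so VD:DZ = t:(1−t) = 3/2:-1/2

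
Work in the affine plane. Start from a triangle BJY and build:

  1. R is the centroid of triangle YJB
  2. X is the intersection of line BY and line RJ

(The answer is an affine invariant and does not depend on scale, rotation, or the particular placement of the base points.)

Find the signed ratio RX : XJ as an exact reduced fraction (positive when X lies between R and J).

RX:XJ = -1/3

Work in coordinates with B = (0, 0), J = (1, 0), Y = (0, 1).
1. R is the centroid of triangle YJB ⇒ R = (1/3, 1/3)
2. X is the intersection of line BY and line RJ ⇒ X = (0, 1/2)
X = R + t·(J−R) with t = -1/2, so RX:XJ = t:(1−t) = -1/2:3/2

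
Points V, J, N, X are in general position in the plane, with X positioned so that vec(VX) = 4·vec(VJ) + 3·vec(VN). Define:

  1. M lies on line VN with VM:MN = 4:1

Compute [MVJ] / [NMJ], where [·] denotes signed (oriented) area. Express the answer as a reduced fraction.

[MVJ]:[NMJ] = 4

Work in coordinates with V = (0, 0), J = (1, 0), N = (0, 1), X = (4, 3).
1. M lies on line VN with VM:MN = 4:1 ⇒ M = (0, 4/5)
2·[MVJ] = 4/5, 2·[NMJ] = 1/5
[MVJ]:[NMJ] = 4/5:1/5 = 4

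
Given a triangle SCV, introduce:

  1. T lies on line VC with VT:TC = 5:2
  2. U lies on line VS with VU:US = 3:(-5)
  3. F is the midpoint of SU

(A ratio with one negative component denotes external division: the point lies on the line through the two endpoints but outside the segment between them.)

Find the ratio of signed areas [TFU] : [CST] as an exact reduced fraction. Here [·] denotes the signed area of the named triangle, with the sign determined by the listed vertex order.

Choose coordinates S = (0, 0), C = (1, 0), V = (0, 1).
1. T lies on line VC with VT:TC = 5:2 ⇒ T = (5/7, 2/7)
2. U lies on line VS with VU:US = 3:(-5) ⇒ U = (0, 5/2)
3. F is the midpoint of SU ⇒ F = (0, 5/4)
2·[TFU] = -25/28, 2·[CST] = -2/7
[TFU]:[CST] = -25/28:-2/7 = 25/8

[TFU]:[CST] = 25/8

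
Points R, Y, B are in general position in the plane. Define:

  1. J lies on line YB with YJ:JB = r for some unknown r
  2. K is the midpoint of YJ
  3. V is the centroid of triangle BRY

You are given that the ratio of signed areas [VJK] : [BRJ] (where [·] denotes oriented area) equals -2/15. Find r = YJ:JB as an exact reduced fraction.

r = 4/5

Work in coordinates with R = (0, 0), Y = (1, 0), B = (0, 1).
1. With YJ:JB = r, write λ = r/(r+1) so J = Y + λ·(B−Y); J is affine-linear in λ
2. K is the midpoint of YJ ⇒ K is an affine combination of earlier points and hence also affine-linear in λ
3. V is the centroid of triangle BRY ⇒ V = (1/3, 1/3)
Every point depending on J is an affine combination of J and λ-independent points, so each such coordinate is linear in λ; the λ² term in each signed area is a multiple of (B−Y)×(B−Y) = 0, so 2·[VJK] and 2·[BRJ] are each linear in λ. Evaluating at λ=0 and λ=1:
  2·[VJK] = -1/6·λ,   2·[BRJ] = −λ + 1
So [VJK]:[BRJ] = (-1/6·λ) / (−λ + 1). Setting this equal to -2/15:
  -1/6·λ = -2/15·(−λ + 1)  ⇒  λ = 4/9
Then r = λ/(1−λ) = (4/9)/(5/9) = 4/5. Check: with r = 4/5, J = (5/9, 4/9) and [VJK]:[BRJ] = -2/15 as required.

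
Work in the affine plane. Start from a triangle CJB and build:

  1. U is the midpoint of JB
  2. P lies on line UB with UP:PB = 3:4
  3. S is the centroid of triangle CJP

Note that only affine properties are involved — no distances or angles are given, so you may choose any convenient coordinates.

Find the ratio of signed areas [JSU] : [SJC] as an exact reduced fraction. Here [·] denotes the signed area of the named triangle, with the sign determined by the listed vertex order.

Work in coordinates with C = (0, 0), J = (1, 0), B = (0, 1).
1. U is the midpoint of JB ⇒ U = (1/2, 1/2)
2. P lies on line UB with UP:PB = 3:4 ⇒ P = (2/7, 5/7)
3. S is the centroid of triangle CJP ⇒ S = (3/7, 5/21)
2·[JSU] = -1/6, 2·[SJC] = -5/21
[JSU]:[SJC] = -1/6:-5/21 = 7/10

[JSU]:[SJC] = 7/10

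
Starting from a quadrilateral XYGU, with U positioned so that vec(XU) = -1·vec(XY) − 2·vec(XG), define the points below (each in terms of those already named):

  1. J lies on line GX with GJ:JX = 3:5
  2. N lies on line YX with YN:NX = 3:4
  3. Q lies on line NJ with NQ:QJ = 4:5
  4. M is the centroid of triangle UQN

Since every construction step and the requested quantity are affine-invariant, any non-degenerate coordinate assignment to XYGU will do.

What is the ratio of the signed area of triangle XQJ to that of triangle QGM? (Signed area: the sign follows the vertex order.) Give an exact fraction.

Work in coordinates with X = (0, 0), Y = (1, 0), G = (0, 1), U = (-1, -2).
1. J lies on line GX with GJ:JX = 3:5 ⇒ J = (0, 5/8)
2. N lies on line YX with YN:NX = 3:4 ⇒ N = (4/7, 0)
3. Q lies on line NJ with NQ:QJ = 4:5 ⇒ Q = (20/63, 5/18)
4. M is the centroid of triangle UQN ⇒ M = (-1/27, -31/54)
2·[XQJ] = 25/126, 2·[QGM] = 199/378
[XQJ]:[QGM] = 25/126:199/378 = 75/199

[XQJ]:[QGM] = 75/199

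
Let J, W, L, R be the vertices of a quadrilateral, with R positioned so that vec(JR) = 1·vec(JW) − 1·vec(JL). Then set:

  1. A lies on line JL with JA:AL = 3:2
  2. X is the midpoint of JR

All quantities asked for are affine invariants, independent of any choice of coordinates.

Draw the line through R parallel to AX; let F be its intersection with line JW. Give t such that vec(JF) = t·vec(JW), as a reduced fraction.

t = 6/11

Assign J = (0, 0), W = (1, 0), L = (0, 1), R = (1, -1) — the answer is frame-independent, so this choice is without loss of generality.
1. A lies on line JL with JA:AL = 3:2 ⇒ A = (0, 3/5)
2. X is the midpoint of JR ⇒ X = (1/2, -1/2)
through R parallel to AX: direction (1/2, -11/10); meets JW at F = (6/11, 0)
F = J + t·(W−J) with t = 6/11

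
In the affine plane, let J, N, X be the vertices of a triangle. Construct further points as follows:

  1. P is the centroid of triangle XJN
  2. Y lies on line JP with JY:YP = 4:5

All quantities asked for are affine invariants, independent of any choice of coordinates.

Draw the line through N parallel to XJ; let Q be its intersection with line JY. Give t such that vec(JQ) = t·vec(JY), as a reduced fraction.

Work in coordinates with J = (0, 0), N = (1, 0), X = (0, 1).
1. P is the centroid of triangle XJN ⇒ P = (1/3, 1/3)
2. Y lies on line JP with JY:YP = 4:5 ⇒ Y = (4/27, 4/27)
through N parallel to XJ: direction (0, -1); meets JY at Q = (1, 1)
Q = J + t·(Y−J) with t = 27/4

t = 27/4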